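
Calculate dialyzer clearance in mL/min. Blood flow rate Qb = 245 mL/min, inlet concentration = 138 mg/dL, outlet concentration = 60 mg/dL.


K = Qb * (Cb_in - Cb_out) / Cb_in
K = 245 * (138 - 60) / 138
K = 138.5 mL/min


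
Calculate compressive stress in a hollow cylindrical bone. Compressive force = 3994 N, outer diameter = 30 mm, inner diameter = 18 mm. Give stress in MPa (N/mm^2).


A = pi*(r_o^2 - r_i^2)
r_o = 15 mm, r_i = 9 mm
A = 452.389 mm^2
sigma = F/A = 3994 / 452.389
sigma = 8.829 MPa


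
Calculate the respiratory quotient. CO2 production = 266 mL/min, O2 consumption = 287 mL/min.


RQ = VCO2 / VO2
RQ = 266 / 287
RQ = 0.9268


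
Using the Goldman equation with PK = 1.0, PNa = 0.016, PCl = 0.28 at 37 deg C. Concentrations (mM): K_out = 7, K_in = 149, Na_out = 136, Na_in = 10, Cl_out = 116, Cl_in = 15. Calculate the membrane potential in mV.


Vm = (RT/F)*ln((PK*Ko + PNa*Nao + PCl*Cli)/(PK*Ki + PNa*Nai + PCl*Clo))
Numer = 13.376, Denom = 181.64
Vm = -69.71 mV


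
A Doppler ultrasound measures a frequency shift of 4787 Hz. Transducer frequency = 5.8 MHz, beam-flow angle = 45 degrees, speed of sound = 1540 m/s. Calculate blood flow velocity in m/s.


v = fd * c / (2 * f0 * cos(theta))
v = 4787 * 1540 / (2 * 5.8000e+06 * cos(45))
v = 0.8988 m/s


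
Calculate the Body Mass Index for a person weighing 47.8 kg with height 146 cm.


BMI = weight / height^2
height = 146 cm = 1.46 m
BMI = 47.8 / 1.46^2
BMI = 22.42 kg/m^2


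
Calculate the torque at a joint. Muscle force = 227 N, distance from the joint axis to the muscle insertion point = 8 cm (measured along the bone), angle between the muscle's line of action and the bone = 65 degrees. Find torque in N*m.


Torque = F * d * sin(theta)   (moment arm = d*sin(theta))
d = 8 cm = 0.08 m
Torque = 227 * 0.08 * sin(65)
Torque = 16.46 N*m


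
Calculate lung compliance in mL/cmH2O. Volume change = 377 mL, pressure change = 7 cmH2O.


C = dV / dP
C = 377 / 7
C = 53.86 mL/cmH2O


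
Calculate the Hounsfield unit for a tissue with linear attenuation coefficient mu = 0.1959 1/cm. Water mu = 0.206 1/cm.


HU = ((mu_tissue - mu_water) / mu_water) * 1000
HU = ((0.1959 - 0.206) / 0.206) * 1000
HU = -49.03


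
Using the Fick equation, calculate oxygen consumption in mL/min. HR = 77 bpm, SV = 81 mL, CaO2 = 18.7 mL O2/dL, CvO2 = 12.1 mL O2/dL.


CO = HR*SV = 77*81/1000 = 6.237 L/min
a-v O2 diff = 18.7 - 12.1 = 6.6 mL/dL
VO2 = CO * (CaO2-CvO2) * 10 dL/L
VO2 = 6.237 * 6.6 * 10
VO2 = 411.6 mL/min


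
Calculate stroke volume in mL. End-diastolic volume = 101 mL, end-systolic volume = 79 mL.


SV = EDV - ESV
SV = 101 - 79
SV = 22 mL


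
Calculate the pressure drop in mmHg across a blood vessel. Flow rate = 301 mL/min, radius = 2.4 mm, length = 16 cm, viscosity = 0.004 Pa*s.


dP = 8*mu*L*Q / (pi*r^4)
Q = 301 mL/min = 5.01667e-06 m^3/s
dP = 246.428 Pa = 246.428 / 133.322 mmHg = 1.848 mmHg


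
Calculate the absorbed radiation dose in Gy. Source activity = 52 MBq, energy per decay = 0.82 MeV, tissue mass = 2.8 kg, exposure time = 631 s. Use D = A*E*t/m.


A = 52 MBq = 5.2000e+07 Bq
E = 0.82 MeV = 1.31364e-13 J
D = A*E*t/m = 5.2000e+07*1.31364e-13*631/2.8
D = 0.001539 Gy


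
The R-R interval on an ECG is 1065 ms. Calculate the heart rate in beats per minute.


HR = 60 / RR_interval(s)
RR = 1065 ms = 1.065 s
HR = 60 / 1.065 = 56.34 bpm


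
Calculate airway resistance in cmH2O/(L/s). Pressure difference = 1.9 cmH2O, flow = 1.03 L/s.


R = dP / flow
R = 1.9 / 1.03
R = 1.845 cmH2O/(L/s)


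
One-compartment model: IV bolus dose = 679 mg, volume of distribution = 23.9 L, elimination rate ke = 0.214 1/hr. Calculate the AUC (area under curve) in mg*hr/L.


C0 = Dose/Vd = 679/23.9 = 28.41 mg/L
AUC = C0/ke = 28.41/0.214
AUC = 132.8 mg*hr/L


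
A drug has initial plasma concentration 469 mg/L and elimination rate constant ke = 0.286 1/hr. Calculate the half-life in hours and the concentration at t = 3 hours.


t_half = ln(2) / ke = 0.693147 / 0.286 = 2.424 hr
C(t) = C0 * exp(-ke*t) = 469 * exp(-0.286*3)
C(3) = 198.9 mg/L


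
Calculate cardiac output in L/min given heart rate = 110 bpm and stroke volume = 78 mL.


CO = HR * SV
CO = 110 * 78 / 1000
CO = 8.58 L/min


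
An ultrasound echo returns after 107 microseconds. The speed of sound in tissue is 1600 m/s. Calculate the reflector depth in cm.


depth = c * t / 2
t = 107 us = 1.0700e-04 s
depth = 1600 * 1.0700e-04 / 2
depth = 0.0856 m = 8.56 cm


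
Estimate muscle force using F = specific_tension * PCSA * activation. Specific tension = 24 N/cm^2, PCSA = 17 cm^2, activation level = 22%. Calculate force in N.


F = sigma * PCSA * activation
F = 24 * 17 * 0.22
F = 89.76 N


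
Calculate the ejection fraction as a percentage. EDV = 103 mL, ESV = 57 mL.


SV = EDV - ESV = 103 - 57 = 46 mL
EF = SV/EDV * 100 = 46/103 * 100
EF = 44.66%


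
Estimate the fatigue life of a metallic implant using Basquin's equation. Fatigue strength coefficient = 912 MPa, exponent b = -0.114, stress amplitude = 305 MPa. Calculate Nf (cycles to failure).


sigma_a = sigma_f' * (2Nf)^b
2Nf = (sigma_a/sigma_f')^(1/b)
2Nf = (305/912)^(1/-0.114)
2Nf = 14885.49
Nf = 7443


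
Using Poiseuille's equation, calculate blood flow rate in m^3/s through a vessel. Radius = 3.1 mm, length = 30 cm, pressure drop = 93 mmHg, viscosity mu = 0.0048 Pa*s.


Q = pi*r^4*dP / (8*mu*L)
r = 0.0031 m, L = 0.3 m
dP = 93 mmHg = 12398.946 Pa
Q = 3.1227e-04 m^3/s


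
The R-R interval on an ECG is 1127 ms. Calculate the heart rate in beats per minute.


HR = 60 / RR_interval(s)
RR = 1127 ms = 1.127 s
HR = 60 / 1.127 = 53.24 bpm


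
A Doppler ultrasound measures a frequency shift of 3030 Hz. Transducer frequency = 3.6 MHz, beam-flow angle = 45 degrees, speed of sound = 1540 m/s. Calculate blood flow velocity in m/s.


v = fd * c / (2 * f0 * cos(theta))
v = 3030 * 1540 / (2 * 3.6000e+06 * cos(45))
v = 0.9165 m/s


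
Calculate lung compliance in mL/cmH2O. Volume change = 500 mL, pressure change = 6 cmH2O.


C = dV / dP
C = 500 / 6
C = 83.33 mL/cmH2O


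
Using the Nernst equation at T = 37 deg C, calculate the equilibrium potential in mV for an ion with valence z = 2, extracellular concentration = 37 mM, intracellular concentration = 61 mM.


E = (RT/(zF)) * ln(C_out/C_in)
T = 37 + 273.15 = 310.15 K
E = (8.314 * 310.15 / (2 * 96485)) * ln(37/61)
E = -6.681 mV


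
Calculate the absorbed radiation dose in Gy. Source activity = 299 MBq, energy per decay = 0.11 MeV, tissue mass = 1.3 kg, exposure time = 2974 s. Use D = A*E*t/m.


A = 299 MBq = 2.9900e+08 Bq
E = 0.11 MeV = 1.7622e-14 J
D = A*E*t/m = 2.9900e+08*1.7622e-14*2974/1.3
D = 0.01205 Gy


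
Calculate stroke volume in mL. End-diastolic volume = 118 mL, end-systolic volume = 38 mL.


SV = EDV - ESV
SV = 118 - 38
SV = 80 mL


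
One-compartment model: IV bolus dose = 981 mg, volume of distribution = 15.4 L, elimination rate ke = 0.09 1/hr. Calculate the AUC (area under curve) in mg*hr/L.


C0 = Dose/Vd = 981/15.4 = 63.7013 mg/L
AUC = C0/ke = 63.7013/0.09
AUC = 707.8 mg*hr/L


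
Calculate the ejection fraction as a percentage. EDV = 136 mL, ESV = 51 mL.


SV = EDV - ESV = 136 - 51 = 85 mL
EF = SV/EDV * 100 = 85/136 * 100
EF = 62.5%


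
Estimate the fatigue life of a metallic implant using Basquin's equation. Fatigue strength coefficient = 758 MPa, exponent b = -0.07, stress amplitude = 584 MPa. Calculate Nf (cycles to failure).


sigma_a = sigma_f' * (2Nf)^b
2Nf = (sigma_a/sigma_f')^(1/b)
2Nf = (584/758)^(1/-0.07)
2Nf = 41.490434
Nf = 20.75


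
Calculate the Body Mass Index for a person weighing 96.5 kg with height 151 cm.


BMI = weight / height^2
height = 151 cm = 1.51 m
BMI = 96.5 / 1.51^2
BMI = 42.32 kg/m^2


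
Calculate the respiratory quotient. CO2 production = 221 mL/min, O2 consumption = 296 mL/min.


RQ = VCO2 / VO2
RQ = 221 / 296
RQ = 0.7466


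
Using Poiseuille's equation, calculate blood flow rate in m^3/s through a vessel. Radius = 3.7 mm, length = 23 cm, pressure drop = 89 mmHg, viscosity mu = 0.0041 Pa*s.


Q = pi*r^4*dP / (8*mu*L)
r = 0.0037 m, L = 0.23 m
dP = 89 mmHg = 11865.658 Pa
Q = 9.2608e-04 m^3/s


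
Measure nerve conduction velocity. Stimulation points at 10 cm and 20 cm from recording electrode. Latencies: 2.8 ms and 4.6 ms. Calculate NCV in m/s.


Distance = (20 - 10) / 100 = 0.1 m
dt = (4.6 - 2.8) / 1000 = 0.0018 s
NCV = dist / dt = 55.56 m/s


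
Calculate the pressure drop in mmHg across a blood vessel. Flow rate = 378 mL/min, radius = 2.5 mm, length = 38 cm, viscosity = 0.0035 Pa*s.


dP = 8*mu*L*Q / (pi*r^4)
Q = 378 mL/min = 6.3e-06 m^3/s
dP = 546.226 Pa = 546.226 / 133.322 mmHg = 4.097 mmHg


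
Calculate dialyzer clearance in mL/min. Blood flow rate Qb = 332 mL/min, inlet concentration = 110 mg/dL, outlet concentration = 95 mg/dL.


K = Qb * (Cb_in - Cb_out) / Cb_in
K = 332 * (110 - 95) / 110
K = 45.27 mL/min


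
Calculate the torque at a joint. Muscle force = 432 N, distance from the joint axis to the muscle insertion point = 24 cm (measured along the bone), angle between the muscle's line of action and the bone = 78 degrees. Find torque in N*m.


Torque = F * d * sin(theta)   (moment arm = d*sin(theta))
d = 24 cm = 0.24 m
Torque = 432 * 0.24 * sin(78)
Torque = 101.4 N*m


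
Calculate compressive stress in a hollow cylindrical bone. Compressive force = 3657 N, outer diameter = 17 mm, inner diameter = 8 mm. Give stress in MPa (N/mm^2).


A = pi*(r_o^2 - r_i^2)
r_o = 8.5 mm, r_i = 4 mm
A = 176.715 mm^2
sigma = F/A = 3657 / 176.715
sigma = 20.69 MPa


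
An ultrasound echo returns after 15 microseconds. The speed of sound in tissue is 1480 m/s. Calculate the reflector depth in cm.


depth = c * t / 2
t = 15 us = 1.5000e-05 s
depth = 1480 * 1.5000e-05 / 2
depth = 0.0111 m = 1.11 cm


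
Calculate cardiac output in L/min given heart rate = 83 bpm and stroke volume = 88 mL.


CO = HR * SV
CO = 83 * 88 / 1000
CO = 7.304 L/min


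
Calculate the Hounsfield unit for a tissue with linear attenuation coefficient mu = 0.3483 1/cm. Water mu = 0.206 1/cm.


HU = ((mu_tissue - mu_water) / mu_water) * 1000
HU = ((0.3483 - 0.206) / 0.206) * 1000
HU = 690.8


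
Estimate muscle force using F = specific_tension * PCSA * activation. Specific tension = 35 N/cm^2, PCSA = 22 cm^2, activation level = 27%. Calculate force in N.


F = sigma * PCSA * activation
F = 35 * 22 * 0.27
F = 207.9 N


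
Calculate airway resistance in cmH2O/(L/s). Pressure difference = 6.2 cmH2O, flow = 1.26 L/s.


R = dP / flow
R = 6.2 / 1.26
R = 4.921 cmH2O/(L/s)


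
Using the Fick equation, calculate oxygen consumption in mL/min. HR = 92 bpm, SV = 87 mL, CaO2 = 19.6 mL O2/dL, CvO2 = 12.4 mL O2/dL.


CO = HR*SV = 92*87/1000 = 8.004 L/min
a-v O2 diff = 19.6 - 12.4 = 7.2 mL/dL
VO2 = CO * (CaO2-CvO2) * 10 dL/L
VO2 = 8.004 * 7.2 * 10
VO2 = 576.3 mL/min


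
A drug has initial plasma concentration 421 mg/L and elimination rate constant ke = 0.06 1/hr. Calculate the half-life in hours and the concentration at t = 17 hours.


t_half = ln(2) / ke = 0.693147 / 0.06 = 11.55 hr
C(t) = C0 * exp(-ke*t) = 421 * exp(-0.06*17)
C(17) = 151.8 mg/L


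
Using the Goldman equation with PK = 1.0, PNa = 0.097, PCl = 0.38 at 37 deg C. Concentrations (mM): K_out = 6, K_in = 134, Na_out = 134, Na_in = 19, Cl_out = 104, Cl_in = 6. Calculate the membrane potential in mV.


Vm = (RT/F)*ln((PK*Ko + PNa*Nao + PCl*Cli)/(PK*Ki + PNa*Nai + PCl*Clo))
Numer = 21.278, Denom = 175.363
Vm = -56.37 mV


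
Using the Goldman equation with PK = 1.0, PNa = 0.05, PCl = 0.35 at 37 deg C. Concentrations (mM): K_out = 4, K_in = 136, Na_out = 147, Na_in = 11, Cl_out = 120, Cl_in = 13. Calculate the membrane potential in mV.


Vm = (RT/F)*ln((PK*Ko + PNa*Nao + PCl*Cli)/(PK*Ki + PNa*Nai + PCl*Clo))
Numer = 15.9, Denom = 178.55
Vm = -64.64 mV


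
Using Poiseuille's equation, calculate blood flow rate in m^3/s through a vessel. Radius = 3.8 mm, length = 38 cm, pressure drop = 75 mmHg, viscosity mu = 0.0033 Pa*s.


Q = pi*r^4*dP / (8*mu*L)
r = 0.0038 m, L = 0.38 m
dP = 75 mmHg = 9999.15 Pa
Q = 6.5292e-04 m^3/s


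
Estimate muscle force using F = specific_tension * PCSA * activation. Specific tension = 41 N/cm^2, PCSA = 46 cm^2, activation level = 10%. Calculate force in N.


F = sigma * PCSA * activation
F = 41 * 46 * 0.1
F = 188.6 N


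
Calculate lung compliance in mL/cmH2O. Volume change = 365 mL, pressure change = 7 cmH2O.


C = dV / dP
C = 365 / 7
C = 52.14 mL/cmH2O


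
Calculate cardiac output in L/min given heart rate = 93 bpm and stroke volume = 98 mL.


CO = HR * SV
CO = 93 * 98 / 1000
CO = 9.114 L/min


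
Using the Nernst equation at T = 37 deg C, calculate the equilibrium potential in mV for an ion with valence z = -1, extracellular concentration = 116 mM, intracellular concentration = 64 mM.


E = (RT/(zF)) * ln(C_out/C_in)
T = 37 + 273.15 = 310.15 K
E = (8.314 * 310.15 / (-1 * 96485)) * ln(116/64)
E = -15.89 mV


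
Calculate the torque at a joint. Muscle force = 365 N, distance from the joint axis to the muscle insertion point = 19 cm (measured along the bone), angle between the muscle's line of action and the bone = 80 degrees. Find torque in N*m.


Torque = F * d * sin(theta)   (moment arm = d*sin(theta))
d = 19 cm = 0.19 m
Torque = 365 * 0.19 * sin(80)
Torque = 68.3 N*m


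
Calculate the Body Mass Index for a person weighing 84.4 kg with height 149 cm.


BMI = weight / height^2
height = 149 cm = 1.49 m
BMI = 84.4 / 1.49^2
BMI = 38.02 kg/m^2


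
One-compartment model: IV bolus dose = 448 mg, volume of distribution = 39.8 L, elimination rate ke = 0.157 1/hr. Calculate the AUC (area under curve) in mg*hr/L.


C0 = Dose/Vd = 448/39.8 = 11.2563 mg/L
AUC = C0/ke = 11.2563/0.157
AUC = 71.7 mg*hr/L


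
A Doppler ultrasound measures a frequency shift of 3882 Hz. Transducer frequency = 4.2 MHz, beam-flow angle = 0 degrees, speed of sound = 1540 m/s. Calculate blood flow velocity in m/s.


v = fd * c / (2 * f0 * cos(theta))
v = 3882 * 1540 / (2 * 4.2000e+06 * cos(0))
v = 0.7117 m/s


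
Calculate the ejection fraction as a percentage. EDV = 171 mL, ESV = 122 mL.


SV = EDV - ESV = 171 - 122 = 49 mL
EF = SV/EDV * 100 = 49/171 * 100
EF = 28.65%


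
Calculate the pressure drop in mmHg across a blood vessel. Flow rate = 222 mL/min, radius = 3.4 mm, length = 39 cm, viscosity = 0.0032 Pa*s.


dP = 8*mu*L*Q / (pi*r^4)
Q = 222 mL/min = 3.7e-06 m^3/s
dP = 87.9915 Pa = 87.9915 / 133.322 mmHg = 0.66 mmHg


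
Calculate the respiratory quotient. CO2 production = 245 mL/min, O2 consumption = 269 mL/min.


RQ = VCO2 / VO2
RQ = 245 / 269
RQ = 0.9108


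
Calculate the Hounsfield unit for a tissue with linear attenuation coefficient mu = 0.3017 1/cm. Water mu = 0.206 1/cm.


HU = ((mu_tissue - mu_water) / mu_water) * 1000
HU = ((0.3017 - 0.206) / 0.206) * 1000
HU = 464.6


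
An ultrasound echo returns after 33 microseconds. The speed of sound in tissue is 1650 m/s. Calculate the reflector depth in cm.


depth = c * t / 2
t = 33 us = 3.3000e-05 s
depth = 1650 * 3.3000e-05 / 2
depth = 0.027225 m = 2.7225 cm


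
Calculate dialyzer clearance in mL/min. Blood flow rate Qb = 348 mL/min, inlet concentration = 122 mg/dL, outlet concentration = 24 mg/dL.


K = Qb * (Cb_in - Cb_out) / Cb_in
K = 348 * (122 - 24) / 122
K = 279.5 mL/min


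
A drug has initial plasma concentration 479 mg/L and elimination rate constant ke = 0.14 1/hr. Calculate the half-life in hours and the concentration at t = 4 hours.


t_half = ln(2) / ke = 0.693147 / 0.14 = 4.951 hr
C(t) = C0 * exp(-ke*t) = 479 * exp(-0.14*4)
C(4) = 273.6 mg/L


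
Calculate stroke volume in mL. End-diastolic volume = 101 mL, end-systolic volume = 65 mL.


SV = EDV - ESV
SV = 101 - 65
SV = 36 mL


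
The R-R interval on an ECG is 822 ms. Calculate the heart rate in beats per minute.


HR = 60 / RR_interval(s)
RR = 822 ms = 0.822 s
HR = 60 / 0.822 = 72.99 bpm


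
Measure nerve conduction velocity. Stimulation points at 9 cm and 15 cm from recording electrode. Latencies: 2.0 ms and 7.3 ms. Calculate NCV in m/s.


Distance = (15 - 9) / 100 = 0.06 m
dt = (7.3 - 2.0) / 1000 = 0.0053 s
NCV = dist / dt = 11.32 m/s


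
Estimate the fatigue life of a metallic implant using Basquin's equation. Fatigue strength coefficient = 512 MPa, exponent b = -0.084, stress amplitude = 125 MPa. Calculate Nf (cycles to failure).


sigma_a = sigma_f' * (2Nf)^b
2Nf = (sigma_a/sigma_f')^(1/b)
2Nf = (125/512)^(1/-0.084)
2Nf = 19498418
Nf = 9.7492e+06


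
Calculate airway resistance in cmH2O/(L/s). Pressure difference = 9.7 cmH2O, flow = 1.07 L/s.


R = dP / flow
R = 9.7 / 1.07
R = 9.065 cmH2O/(L/s)


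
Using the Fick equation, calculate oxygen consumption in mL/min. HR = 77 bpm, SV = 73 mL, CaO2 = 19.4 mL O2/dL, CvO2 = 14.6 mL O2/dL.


CO = HR*SV = 77*73/1000 = 5.621 L/min
a-v O2 diff = 19.4 - 14.6 = 4.8 mL/dL
VO2 = CO * (CaO2-CvO2) * 10 dL/L
VO2 = 5.621 * 4.8 * 10
VO2 = 269.8 mL/min


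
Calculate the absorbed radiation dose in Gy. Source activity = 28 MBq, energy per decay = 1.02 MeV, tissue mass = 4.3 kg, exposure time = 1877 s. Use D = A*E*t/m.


A = 28 MBq = 2.8000e+07 Bq
E = 1.02 MeV = 1.63404e-13 J
D = A*E*t/m = 2.8000e+07*1.63404e-13*1877/4.3
D = 0.001997 Gy


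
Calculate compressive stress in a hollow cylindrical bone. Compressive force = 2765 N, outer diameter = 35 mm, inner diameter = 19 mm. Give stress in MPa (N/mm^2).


A = pi*(r_o^2 - r_i^2)
r_o = 17.5 mm, r_i = 9.5 mm
A = 678.584 mm^2
sigma = F/A = 2765 / 678.584
sigma = 4.075 MPa


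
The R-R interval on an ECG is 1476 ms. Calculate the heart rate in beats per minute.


HR = 60 / RR_interval(s)
RR = 1476 ms = 1.476 s
HR = 60 / 1.476 = 40.65 bpm


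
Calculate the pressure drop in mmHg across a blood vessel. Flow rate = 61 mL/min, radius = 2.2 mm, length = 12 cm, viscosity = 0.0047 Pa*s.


dP = 8*mu*L*Q / (pi*r^4)
Q = 61 mL/min = 1.01667e-06 m^3/s
dP = 62.3316 Pa = 62.3316 / 133.322 mmHg = 0.4675 mmHg


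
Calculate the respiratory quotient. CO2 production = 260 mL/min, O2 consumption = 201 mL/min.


RQ = VCO2 / VO2
RQ = 260 / 201
RQ = 1.294


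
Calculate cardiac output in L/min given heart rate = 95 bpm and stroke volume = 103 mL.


CO = HR * SV
CO = 95 * 103 / 1000
CO = 9.785 L/min


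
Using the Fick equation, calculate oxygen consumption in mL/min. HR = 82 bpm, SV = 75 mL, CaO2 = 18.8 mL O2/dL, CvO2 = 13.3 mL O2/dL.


CO = HR*SV = 82*75/1000 = 6.15 L/min
a-v O2 diff = 18.8 - 13.3 = 5.5 mL/dL
VO2 = CO * (CaO2-CvO2) * 10 dL/L
VO2 = 6.15 * 5.5 * 10
VO2 = 338.2 mL/min


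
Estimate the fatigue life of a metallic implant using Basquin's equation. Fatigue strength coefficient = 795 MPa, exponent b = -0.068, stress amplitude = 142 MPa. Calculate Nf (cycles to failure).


sigma_a = sigma_f' * (2Nf)^b
2Nf = (sigma_a/sigma_f')^(1/b)
2Nf = (142/795)^(1/-0.068)
2Nf = 1.0026713e+11
Nf = 5.0134e+10


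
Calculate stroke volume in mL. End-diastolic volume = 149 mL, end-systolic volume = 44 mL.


SV = EDV - ESV
SV = 149 - 44
SV = 105 mL


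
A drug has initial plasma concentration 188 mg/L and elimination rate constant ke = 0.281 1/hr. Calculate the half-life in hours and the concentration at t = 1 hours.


t_half = ln(2) / ke = 0.693147 / 0.281 = 2.467 hr
C(t) = C0 * exp(-ke*t) = 188 * exp(-0.281*1)
C(1) = 141.9 mg/L


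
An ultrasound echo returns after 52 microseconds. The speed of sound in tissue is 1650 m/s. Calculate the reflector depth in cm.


depth = c * t / 2
t = 52 us = 5.2000e-05 s
depth = 1650 * 5.2000e-05 / 2
depth = 0.0429 m = 4.29 cm


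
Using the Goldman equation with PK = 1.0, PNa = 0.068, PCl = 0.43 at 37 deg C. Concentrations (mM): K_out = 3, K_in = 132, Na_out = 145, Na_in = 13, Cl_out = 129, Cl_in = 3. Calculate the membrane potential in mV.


Vm = (RT/F)*ln((PK*Ko + PNa*Nao + PCl*Cli)/(PK*Ki + PNa*Nai + PCl*Clo))
Numer = 14.15, Denom = 188.354
Vm = -69.18 mV


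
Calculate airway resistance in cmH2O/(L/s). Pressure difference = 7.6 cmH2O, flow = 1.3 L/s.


R = dP / flow
R = 7.6 / 1.3
R = 5.846 cmH2O/(L/s)


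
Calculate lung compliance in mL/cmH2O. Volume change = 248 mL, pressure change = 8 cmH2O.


C = dV / dP
C = 248 / 8
C = 31 mL/cmH2O


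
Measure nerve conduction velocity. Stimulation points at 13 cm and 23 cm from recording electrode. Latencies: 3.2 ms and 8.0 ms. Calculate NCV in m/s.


Distance = (23 - 13) / 100 = 0.1 m
dt = (8.0 - 3.2) / 1000 = 0.0048 s
NCV = dist / dt = 20.83 m/s


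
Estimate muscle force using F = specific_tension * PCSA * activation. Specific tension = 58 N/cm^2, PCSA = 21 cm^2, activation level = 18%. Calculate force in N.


F = sigma * PCSA * activation
F = 58 * 21 * 0.18
F = 219.2 N


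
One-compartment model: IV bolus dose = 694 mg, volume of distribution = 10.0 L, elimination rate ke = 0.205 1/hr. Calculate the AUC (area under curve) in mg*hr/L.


C0 = Dose/Vd = 694/10.0 = 69.4 mg/L
AUC = C0/ke = 69.4/0.205
AUC = 338.5 mg*hr/L


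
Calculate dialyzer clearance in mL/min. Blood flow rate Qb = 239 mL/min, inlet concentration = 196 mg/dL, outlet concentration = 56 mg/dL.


K = Qb * (Cb_in - Cb_out) / Cb_in
K = 239 * (196 - 56) / 196
K = 170.7 mL/min


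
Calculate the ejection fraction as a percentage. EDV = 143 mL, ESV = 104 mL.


SV = EDV - ESV = 143 - 104 = 39 mL
EF = SV/EDV * 100 = 39/143 * 100
EF = 27.27%


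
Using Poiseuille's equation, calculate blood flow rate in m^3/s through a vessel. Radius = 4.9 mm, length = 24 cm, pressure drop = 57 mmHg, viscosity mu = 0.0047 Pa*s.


Q = pi*r^4*dP / (8*mu*L)
r = 0.0049 m, L = 0.24 m
dP = 57 mmHg = 7599.354 Pa
Q = 0.001525 m^3/s


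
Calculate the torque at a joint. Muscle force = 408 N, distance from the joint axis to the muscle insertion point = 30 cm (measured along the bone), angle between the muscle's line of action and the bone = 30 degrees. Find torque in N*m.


Torque = F * d * sin(theta)   (moment arm = d*sin(theta))
d = 30 cm = 0.3 m
Torque = 408 * 0.3 * sin(30)
Torque = 61.2 N*m


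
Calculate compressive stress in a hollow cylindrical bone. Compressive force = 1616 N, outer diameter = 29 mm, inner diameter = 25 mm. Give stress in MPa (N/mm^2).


A = pi*(r_o^2 - r_i^2)
r_o = 14.5 mm, r_i = 12.5 mm
A = 169.646 mm^2
sigma = F/A = 1616 / 169.646
sigma = 9.526 MPa


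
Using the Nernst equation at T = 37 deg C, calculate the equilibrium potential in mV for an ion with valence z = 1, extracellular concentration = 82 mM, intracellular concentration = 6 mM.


E = (RT/(zF)) * ln(C_out/C_in)
T = 37 + 273.15 = 310.15 K
E = (8.314 * 310.15 / (1 * 96485)) * ln(82/6)
E = 69.89 mV


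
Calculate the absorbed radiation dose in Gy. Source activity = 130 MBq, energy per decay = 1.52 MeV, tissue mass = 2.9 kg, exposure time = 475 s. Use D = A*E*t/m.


A = 130 MBq = 1.3000e+08 Bq
E = 1.52 MeV = 2.43504e-13 J
D = A*E*t/m = 1.3000e+08*2.43504e-13*475/2.9
D = 0.005185 Gy


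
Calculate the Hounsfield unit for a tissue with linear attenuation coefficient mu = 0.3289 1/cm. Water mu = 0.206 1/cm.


HU = ((mu_tissue - mu_water) / mu_water) * 1000
HU = ((0.3289 - 0.206) / 0.206) * 1000
HU = 596.6


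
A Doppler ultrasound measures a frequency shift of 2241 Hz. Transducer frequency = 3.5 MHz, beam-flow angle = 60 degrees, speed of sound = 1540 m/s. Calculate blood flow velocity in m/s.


v = fd * c / (2 * f0 * cos(theta))
v = 2241 * 1540 / (2 * 3.5000e+06 * cos(60))
v = 0.986 m/s


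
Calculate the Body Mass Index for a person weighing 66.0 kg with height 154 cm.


BMI = weight / height^2
height = 154 cm = 1.54 m
BMI = 66.0 / 1.54^2
BMI = 27.83 kg/m^2


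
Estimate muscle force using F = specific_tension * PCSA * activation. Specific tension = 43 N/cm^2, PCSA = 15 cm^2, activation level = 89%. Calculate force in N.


F = sigma * PCSA * activation
F = 43 * 15 * 0.89
F = 574 N


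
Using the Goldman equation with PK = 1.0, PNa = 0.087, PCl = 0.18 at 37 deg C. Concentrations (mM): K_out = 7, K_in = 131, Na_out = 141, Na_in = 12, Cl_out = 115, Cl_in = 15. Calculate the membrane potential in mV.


Vm = (RT/F)*ln((PK*Ko + PNa*Nao + PCl*Cli)/(PK*Ki + PNa*Nai + PCl*Clo))
Numer = 21.967, Denom = 152.744
Vm = -51.83 mV


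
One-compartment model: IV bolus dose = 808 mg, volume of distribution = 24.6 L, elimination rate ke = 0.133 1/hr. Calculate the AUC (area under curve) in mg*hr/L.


C0 = Dose/Vd = 808/24.6 = 32.8455 mg/L
AUC = C0/ke = 32.8455/0.133
AUC = 247 mg*hr/L


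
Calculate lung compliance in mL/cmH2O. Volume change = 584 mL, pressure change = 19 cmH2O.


C = dV / dP
C = 584 / 19
C = 30.74 mL/cmH2O


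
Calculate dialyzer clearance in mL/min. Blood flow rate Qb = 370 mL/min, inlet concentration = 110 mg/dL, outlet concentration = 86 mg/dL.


K = Qb * (Cb_in - Cb_out) / Cb_in
K = 370 * (110 - 86) / 110
K = 80.73 mL/min


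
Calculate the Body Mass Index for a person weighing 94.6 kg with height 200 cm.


BMI = weight / height^2
height = 200 cm = 2 m
BMI = 94.6 / 2^2
BMI = 23.65 kg/m^2


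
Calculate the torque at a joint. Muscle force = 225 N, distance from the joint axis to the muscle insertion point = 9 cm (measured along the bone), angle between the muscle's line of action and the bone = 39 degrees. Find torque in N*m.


Torque = F * d * sin(theta)   (moment arm = d*sin(theta))
d = 9 cm = 0.09 m
Torque = 225 * 0.09 * sin(39)
Torque = 12.74 N*m


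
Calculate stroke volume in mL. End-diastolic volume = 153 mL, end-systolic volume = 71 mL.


SV = EDV - ESV
SV = 153 - 71
SV = 82 mL


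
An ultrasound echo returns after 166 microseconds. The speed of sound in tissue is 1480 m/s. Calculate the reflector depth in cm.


depth = c * t / 2
t = 166 us = 1.6600e-04 s
depth = 1480 * 1.6600e-04 / 2
depth = 0.12284 m = 12.284 cm


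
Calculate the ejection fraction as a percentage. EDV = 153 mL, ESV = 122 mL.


SV = EDV - ESV = 153 - 122 = 31 mL
EF = SV/EDV * 100 = 31/153 * 100
EF = 20.26%


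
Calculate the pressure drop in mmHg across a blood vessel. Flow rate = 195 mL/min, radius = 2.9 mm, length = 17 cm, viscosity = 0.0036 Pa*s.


dP = 8*mu*L*Q / (pi*r^4)
Q = 195 mL/min = 3.25e-06 m^3/s
dP = 71.6115 Pa = 71.6115 / 133.322 mmHg = 0.5371 mmHg


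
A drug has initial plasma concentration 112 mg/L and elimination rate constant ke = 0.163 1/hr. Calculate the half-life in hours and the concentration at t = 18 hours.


t_half = ln(2) / ke = 0.693147 / 0.163 = 4.252 hr
C(t) = C0 * exp(-ke*t) = 112 * exp(-0.163*18)
C(18) = 5.957 mg/L


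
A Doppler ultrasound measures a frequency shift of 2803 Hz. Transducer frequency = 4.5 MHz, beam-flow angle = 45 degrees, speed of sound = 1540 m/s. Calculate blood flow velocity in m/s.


v = fd * c / (2 * f0 * cos(theta))
v = 2803 * 1540 / (2 * 4.5000e+06 * cos(45))
v = 0.6783 m/s


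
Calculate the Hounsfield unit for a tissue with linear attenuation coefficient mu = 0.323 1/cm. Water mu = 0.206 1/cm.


HU = ((mu_tissue - mu_water) / mu_water) * 1000
HU = ((0.323 - 0.206) / 0.206) * 1000
HU = 568


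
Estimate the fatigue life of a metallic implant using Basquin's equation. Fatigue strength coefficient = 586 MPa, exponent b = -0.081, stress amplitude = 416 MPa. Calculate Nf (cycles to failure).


sigma_a = sigma_f' * (2Nf)^b
2Nf = (sigma_a/sigma_f')^(1/b)
2Nf = (416/586)^(1/-0.081)
2Nf = 68.721075
Nf = 34.36


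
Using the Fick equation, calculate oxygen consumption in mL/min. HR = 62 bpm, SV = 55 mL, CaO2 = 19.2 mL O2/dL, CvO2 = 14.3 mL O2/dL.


CO = HR*SV = 62*55/1000 = 3.41 L/min
a-v O2 diff = 19.2 - 14.3 = 4.9 mL/dL
VO2 = CO * (CaO2-CvO2) * 10 dL/L
VO2 = 3.41 * 4.9 * 10
VO2 = 167.1 mL/min


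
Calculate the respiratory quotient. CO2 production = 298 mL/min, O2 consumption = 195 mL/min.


RQ = VCO2 / VO2
RQ = 298 / 195
RQ = 1.528


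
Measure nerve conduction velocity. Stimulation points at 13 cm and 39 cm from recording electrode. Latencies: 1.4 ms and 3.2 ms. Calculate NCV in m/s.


Distance = (39 - 13) / 100 = 0.26 m
dt = (3.2 - 1.4) / 1000 = 0.0018 s
NCV = dist / dt = 144.4 m/s


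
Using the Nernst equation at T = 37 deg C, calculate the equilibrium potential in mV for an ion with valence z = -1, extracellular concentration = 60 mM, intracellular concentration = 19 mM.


E = (RT/(zF)) * ln(C_out/C_in)
T = 37 + 273.15 = 310.15 K
E = (8.314 * 310.15 / (-1 * 96485)) * ln(60/19)
E = -30.73 mV


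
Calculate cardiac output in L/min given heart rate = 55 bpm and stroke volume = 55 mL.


CO = HR * SV
CO = 55 * 55 / 1000
CO = 3.025 L/min


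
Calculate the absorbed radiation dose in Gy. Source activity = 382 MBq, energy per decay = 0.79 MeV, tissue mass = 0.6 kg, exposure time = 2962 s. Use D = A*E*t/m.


A = 382 MBq = 3.8200e+08 Bq
E = 0.79 MeV = 1.26558e-13 J
D = A*E*t/m = 3.8200e+08*1.26558e-13*2962/0.6
D = 0.2387 Gy


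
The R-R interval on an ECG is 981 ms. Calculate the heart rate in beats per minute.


HR = 60 / RR_interval(s)
RR = 981 ms = 0.981 s
HR = 60 / 0.981 = 61.16 bpm


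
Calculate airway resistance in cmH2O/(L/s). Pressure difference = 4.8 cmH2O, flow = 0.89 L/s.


R = dP / flow
R = 4.8 / 0.89
R = 5.393 cmH2O/(L/s)


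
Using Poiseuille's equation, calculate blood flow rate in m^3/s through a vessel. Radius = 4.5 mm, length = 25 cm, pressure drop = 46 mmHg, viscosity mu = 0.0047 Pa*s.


Q = pi*r^4*dP / (8*mu*L)
r = 0.0045 m, L = 0.25 m
dP = 46 mmHg = 6132.812 Pa
Q = 8.4049e-04 m^3/s


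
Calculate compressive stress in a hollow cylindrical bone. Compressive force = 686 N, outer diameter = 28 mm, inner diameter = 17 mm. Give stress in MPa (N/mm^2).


A = pi*(r_o^2 - r_i^2)
r_o = 14 mm, r_i = 8.5 mm
A = 388.772 mm^2
sigma = F/A = 686 / 388.772
sigma = 1.765 MPa


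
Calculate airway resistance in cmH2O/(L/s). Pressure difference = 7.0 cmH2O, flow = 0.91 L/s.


R = dP / flow
R = 7.0 / 0.91
R = 7.692 cmH2O/(L/s)


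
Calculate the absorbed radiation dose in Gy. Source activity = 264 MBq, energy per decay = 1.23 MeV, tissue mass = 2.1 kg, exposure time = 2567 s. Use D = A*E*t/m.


A = 264 MBq = 2.6400e+08 Bq
E = 1.23 MeV = 1.97046e-13 J
D = A*E*t/m = 2.6400e+08*1.97046e-13*2567/2.1
D = 0.06359 Gy


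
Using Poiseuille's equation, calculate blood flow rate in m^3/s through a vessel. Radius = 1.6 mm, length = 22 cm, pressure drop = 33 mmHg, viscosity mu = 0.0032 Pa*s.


Q = pi*r^4*dP / (8*mu*L)
r = 0.0016 m, L = 0.22 m
dP = 33 mmHg = 4399.626 Pa
Q = 1.6084e-05 m^3/s


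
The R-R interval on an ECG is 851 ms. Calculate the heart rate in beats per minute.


HR = 60 / RR_interval(s)
RR = 851 ms = 0.851 s
HR = 60 / 0.851 = 70.51 bpm


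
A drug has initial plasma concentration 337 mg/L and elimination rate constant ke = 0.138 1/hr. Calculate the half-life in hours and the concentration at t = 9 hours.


t_half = ln(2) / ke = 0.693147 / 0.138 = 5.023 hr
C(t) = C0 * exp(-ke*t) = 337 * exp(-0.138*9)
C(9) = 97.33 mg/L


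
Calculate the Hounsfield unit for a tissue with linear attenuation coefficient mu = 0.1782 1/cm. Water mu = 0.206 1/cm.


HU = ((mu_tissue - mu_water) / mu_water) * 1000
HU = ((0.1782 - 0.206) / 0.206) * 1000
HU = -135


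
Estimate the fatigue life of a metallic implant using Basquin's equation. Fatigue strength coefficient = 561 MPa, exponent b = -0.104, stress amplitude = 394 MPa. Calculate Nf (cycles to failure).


sigma_a = sigma_f' * (2Nf)^b
2Nf = (sigma_a/sigma_f')^(1/b)
2Nf = (394/561)^(1/-0.104)
2Nf = 29.897905
Nf = 14.95


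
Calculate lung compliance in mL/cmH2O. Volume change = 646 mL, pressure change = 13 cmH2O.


C = dV / dP
C = 646 / 13
C = 49.69 mL/cmH2O


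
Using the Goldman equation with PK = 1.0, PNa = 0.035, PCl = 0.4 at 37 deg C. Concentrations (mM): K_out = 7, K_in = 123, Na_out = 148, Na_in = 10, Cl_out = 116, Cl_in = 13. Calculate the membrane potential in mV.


Vm = (RT/F)*ln((PK*Ko + PNa*Nao + PCl*Cli)/(PK*Ki + PNa*Nai + PCl*Clo))
Numer = 17.38, Denom = 169.75
Vm = -60.91 mV


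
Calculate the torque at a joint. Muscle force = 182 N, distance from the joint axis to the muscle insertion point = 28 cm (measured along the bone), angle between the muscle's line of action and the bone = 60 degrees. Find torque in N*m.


Torque = F * d * sin(theta)   (moment arm = d*sin(theta))
d = 28 cm = 0.28 m
Torque = 182 * 0.28 * sin(60)
Torque = 44.13 N*m


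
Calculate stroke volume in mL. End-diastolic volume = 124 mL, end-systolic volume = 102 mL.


SV = EDV - ESV
SV = 124 - 102
SV = 22 mL


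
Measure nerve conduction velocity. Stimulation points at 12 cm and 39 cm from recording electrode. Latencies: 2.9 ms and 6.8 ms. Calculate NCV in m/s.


Distance = (39 - 12) / 100 = 0.27 m
dt = (6.8 - 2.9) / 1000 = 0.0039 s
NCV = dist / dt = 69.23 m/s


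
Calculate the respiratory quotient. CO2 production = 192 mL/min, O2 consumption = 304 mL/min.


RQ = VCO2 / VO2
RQ = 192 / 304
RQ = 0.6316


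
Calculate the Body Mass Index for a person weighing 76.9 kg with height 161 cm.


BMI = weight / height^2
height = 161 cm = 1.61 m
BMI = 76.9 / 1.61^2
BMI = 29.67 kg/m^2


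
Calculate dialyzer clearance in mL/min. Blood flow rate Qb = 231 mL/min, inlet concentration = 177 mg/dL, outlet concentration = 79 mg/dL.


K = Qb * (Cb_in - Cb_out) / Cb_in
K = 231 * (177 - 79) / 177
K = 127.9 mL/min


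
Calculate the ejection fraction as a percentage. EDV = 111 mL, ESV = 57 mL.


SV = EDV - ESV = 111 - 57 = 54 mL
EF = SV/EDV * 100 = 54/111 * 100
EF = 48.65%


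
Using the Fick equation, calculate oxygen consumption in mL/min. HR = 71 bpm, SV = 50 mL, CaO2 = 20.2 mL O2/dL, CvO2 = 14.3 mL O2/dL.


CO = HR*SV = 71*50/1000 = 3.55 L/min
a-v O2 diff = 20.2 - 14.3 = 5.9 mL/dL
VO2 = CO * (CaO2-CvO2) * 10 dL/L
VO2 = 3.55 * 5.9 * 10
VO2 = 209.4 mL/min


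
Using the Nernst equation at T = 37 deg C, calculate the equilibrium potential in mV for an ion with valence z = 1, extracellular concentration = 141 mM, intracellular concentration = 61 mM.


E = (RT/(zF)) * ln(C_out/C_in)
T = 37 + 273.15 = 310.15 K
E = (8.314 * 310.15 / (1 * 96485)) * ln(141/61)
E = 22.39 mV


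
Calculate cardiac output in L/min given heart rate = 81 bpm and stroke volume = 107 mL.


CO = HR * SV
CO = 81 * 107 / 1000
CO = 8.667 L/min


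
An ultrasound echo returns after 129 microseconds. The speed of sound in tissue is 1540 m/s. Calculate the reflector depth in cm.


depth = c * t / 2
t = 129 us = 1.2900e-04 s
depth = 1540 * 1.2900e-04 / 2
depth = 0.09933 m = 9.933 cm


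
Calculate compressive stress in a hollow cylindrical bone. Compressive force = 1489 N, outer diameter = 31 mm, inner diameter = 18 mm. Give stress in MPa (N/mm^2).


A = pi*(r_o^2 - r_i^2)
r_o = 15.5 mm, r_i = 9 mm
A = 500.299 mm^2
sigma = F/A = 1489 / 500.299
sigma = 2.976 MPa


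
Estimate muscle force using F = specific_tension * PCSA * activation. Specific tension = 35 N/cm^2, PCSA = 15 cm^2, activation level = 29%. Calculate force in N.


F = sigma * PCSA * activation
F = 35 * 15 * 0.29
F = 152.2 N


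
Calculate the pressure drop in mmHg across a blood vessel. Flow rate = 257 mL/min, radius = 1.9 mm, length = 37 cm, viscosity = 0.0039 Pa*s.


dP = 8*mu*L*Q / (pi*r^4)
Q = 257 mL/min = 4.28333e-06 m^3/s
dP = 1207.74 Pa = 1207.74 / 133.322 mmHg = 9.059 mmHg


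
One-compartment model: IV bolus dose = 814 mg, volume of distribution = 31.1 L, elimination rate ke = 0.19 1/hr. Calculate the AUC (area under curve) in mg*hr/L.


C0 = Dose/Vd = 814/31.1 = 26.1736 mg/L
AUC = C0/ke = 26.1736/0.19
AUC = 137.8 mg*hr/L


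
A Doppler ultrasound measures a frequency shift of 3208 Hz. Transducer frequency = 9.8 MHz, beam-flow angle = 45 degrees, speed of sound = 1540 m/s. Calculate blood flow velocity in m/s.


v = fd * c / (2 * f0 * cos(theta))
v = 3208 * 1540 / (2 * 9.8000e+06 * cos(45))
v = 0.3565 m/s


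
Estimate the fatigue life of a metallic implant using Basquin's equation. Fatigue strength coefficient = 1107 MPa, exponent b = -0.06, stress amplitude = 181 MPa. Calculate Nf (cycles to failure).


sigma_a = sigma_f' * (2Nf)^b
2Nf = (sigma_a/sigma_f')^(1/b)
2Nf = (181/1107)^(1/-0.06)
2Nf = 1.2817916e+13
Nf = 6.4090e+12


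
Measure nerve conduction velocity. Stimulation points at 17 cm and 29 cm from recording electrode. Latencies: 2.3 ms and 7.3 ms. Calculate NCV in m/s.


Distance = (29 - 17) / 100 = 0.12 m
dt = (7.3 - 2.3) / 1000 = 0.005 s
NCV = dist / dt = 24 m/s


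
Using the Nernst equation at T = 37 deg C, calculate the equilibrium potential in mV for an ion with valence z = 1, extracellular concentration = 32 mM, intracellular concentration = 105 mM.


E = (RT/(zF)) * ln(C_out/C_in)
T = 37 + 273.15 = 310.15 K
E = (8.314 * 310.15 / (1 * 96485)) * ln(32/105)
E = -31.76 mV


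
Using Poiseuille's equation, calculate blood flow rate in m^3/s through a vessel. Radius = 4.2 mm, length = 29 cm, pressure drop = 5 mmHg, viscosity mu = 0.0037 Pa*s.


Q = pi*r^4*dP / (8*mu*L)
r = 0.0042 m, L = 0.29 m
dP = 5 mmHg = 666.61 Pa
Q = 7.5915e-05 m^3/s


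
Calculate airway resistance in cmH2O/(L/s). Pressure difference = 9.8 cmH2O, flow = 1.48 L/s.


R = dP / flow
R = 9.8 / 1.48
R = 6.622 cmH2O/(L/s)


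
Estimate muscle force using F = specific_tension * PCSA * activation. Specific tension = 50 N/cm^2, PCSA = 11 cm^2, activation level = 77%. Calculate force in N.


F = sigma * PCSA * activation
F = 50 * 11 * 0.77
F = 423.5 N


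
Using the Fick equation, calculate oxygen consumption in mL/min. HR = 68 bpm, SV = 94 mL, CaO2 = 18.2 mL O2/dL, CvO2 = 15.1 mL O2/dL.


CO = HR*SV = 68*94/1000 = 6.392 L/min
a-v O2 diff = 18.2 - 15.1 = 3.1 mL/dL
VO2 = CO * (CaO2-CvO2) * 10 dL/L
VO2 = 6.392 * 3.1 * 10
VO2 = 198.2 mL/min


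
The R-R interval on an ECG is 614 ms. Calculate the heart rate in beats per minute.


HR = 60 / RR_interval(s)
RR = 614 ms = 0.614 s
HR = 60 / 0.614 = 97.72 bpm


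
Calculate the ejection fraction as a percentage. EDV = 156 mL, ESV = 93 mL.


SV = EDV - ESV = 156 - 93 = 63 mL
EF = SV/EDV * 100 = 63/156 * 100
EF = 40.38%


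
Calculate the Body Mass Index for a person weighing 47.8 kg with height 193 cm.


BMI = weight / height^2
height = 193 cm = 1.93 m
BMI = 47.8 / 1.93^2
BMI = 12.83 kg/m^2


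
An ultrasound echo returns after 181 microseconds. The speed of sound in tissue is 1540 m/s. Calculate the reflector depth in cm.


depth = c * t / 2
t = 181 us = 1.8100e-04 s
depth = 1540 * 1.8100e-04 / 2
depth = 0.13937 m = 13.937 cm


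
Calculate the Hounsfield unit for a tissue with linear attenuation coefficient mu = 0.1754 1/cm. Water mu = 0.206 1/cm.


HU = ((mu_tissue - mu_water) / mu_water) * 1000
HU = ((0.1754 - 0.206) / 0.206) * 1000
HU = -148.5


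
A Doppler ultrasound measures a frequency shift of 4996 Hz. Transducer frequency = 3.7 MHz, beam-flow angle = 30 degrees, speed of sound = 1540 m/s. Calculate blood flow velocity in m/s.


v = fd * c / (2 * f0 * cos(theta))
v = 4996 * 1540 / (2 * 3.7000e+06 * cos(30))
v = 1.201 m/s


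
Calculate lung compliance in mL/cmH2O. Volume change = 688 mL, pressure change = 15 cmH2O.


C = dV / dP
C = 688 / 15
C = 45.87 mL/cmH2O


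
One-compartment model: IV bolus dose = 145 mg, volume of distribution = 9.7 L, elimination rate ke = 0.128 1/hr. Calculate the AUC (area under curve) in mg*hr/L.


C0 = Dose/Vd = 145/9.7 = 14.9485 mg/L
AUC = C0/ke = 14.9485/0.128
AUC = 116.8 mg*hr/L


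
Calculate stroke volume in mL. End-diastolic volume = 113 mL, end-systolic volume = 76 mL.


SV = EDV - ESV
SV = 113 - 76
SV = 37 mL
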